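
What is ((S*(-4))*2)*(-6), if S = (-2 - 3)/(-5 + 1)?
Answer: 60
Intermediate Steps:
S = 5/4 (S = -5/(-4) = -5*(-¼) = 5/4 ≈ 1.2500)
((S*(-4))*2)*(-6) = (((5/4)*(-4))*2)*(-6) = -5*2*(-6) = -10*(-6) = 60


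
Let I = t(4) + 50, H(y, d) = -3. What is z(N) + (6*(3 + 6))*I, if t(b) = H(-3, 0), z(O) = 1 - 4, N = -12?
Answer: 2535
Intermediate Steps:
z(O) = -3
t(b) = -3
I = 47 (I = -3 + 50 = 47)
z(N) + (6*(3 + 6))*I = -3 + (6*(3 + 6))*47 = -3 + (6*9)*47 = -3 + 54*47 = -3 + 2538 = 2535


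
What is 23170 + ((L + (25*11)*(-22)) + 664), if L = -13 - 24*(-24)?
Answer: 18347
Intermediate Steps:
L = 563 (L = -13 + 576 = 563)
23170 + ((L + (25*11)*(-22)) + 664) = 23170 + ((563 + (25*11)*(-22)) + 664) = 23170 + ((563 + 275*(-22)) + 664) = 23170 + ((563 - 6050) + 664) = 23170 + (-5487 + 664) = 23170 - 4823 = 18347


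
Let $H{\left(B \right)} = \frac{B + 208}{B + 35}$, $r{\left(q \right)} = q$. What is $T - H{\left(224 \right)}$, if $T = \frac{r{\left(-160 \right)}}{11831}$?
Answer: $- \frac{5152432}{3064229} \approx -1.6815$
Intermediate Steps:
$H{\left(B \right)} = \frac{208 + B}{35 + B}$
$T = - \frac{160}{11831} \approx -0.013524$
$T - H{\left(224 \right)} = - \frac{160}{11831} - \frac{208 + 224}{35 + 224} = - \frac{160}{11831} - \frac{1}{259} \cdot 432 = - \frac{160}{11831} - \frac{432}{259} = - \frac{5152432}{3064229}$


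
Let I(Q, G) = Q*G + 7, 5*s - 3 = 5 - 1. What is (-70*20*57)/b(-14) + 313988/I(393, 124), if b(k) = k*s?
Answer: 1391259416/341173 ≈ 4077.9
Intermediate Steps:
s = 7/5 (s = ⅗ + (5 - 1)/5 = ⅗ + (⅕)*4 = ⅗ + ⅘ = 7/5 ≈ 1.4000)
I(Q, G) = 7 + G*Q (I(Q, G) = G*Q + 7 = 7 + G*Q)
b(k) = 7*k/5 (b(k) = k*(7/5) = 7*k/5)
(-70*20*57)/b(-14) + 313988/I(393, 124) = (-70*20*57)/(((7/5)*(-14))) + 313988/(7 + 124*393) = (-1400*57)/(-98/5) + 313988/(7 + 48732) = -79800*(-5/98) + 313988/48739 = 28500/7 + 313988*(1/48739) = 28500/7 + 313988/48739 = 1391259416/341173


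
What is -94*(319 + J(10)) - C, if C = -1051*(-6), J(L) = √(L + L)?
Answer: -36292 - 188*√5 ≈ -36712.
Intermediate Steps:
J(L) = √2*√L (J(L) = √(2*L) = √2*√L)
C = 6306
-94*(319 + J(10)) - C = -94*(319 + √2*√10) - 1*6306 = -94*(319 + 2*√5) - 6306 = (-29986 - 188*√5) - 6306 = -36292 - 188*√5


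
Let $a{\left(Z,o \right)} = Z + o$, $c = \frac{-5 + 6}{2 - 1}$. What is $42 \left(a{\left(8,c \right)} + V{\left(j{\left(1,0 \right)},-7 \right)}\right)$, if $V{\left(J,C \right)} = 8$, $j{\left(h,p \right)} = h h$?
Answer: $714$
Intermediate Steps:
$j{\left(h,p \right)} = h^{2}$
$c = 1$ ($c = 1 \cdot 1^{-1} = 1 \cdot 1 = 1$)
$42 \left(a{\left(8,c \right)} + V{\left(j{\left(1,0 \right)},-7 \right)}\right) = 42 \left(\left(8 + 1\right) + 8\right) = 42 \left(9 + 8\right) = 42 \cdot 17 = 714$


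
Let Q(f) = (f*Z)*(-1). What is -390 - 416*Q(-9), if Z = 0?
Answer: -390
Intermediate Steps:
Q(f) = 0 (Q(f) = (f*0)*(-1) = 0*(-1) = 0)
-390 - 416*Q(-9) = -390 - 416*0 = -390 + 0 = -390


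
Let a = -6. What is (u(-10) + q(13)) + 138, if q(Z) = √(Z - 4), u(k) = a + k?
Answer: 125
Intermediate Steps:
u(k) = -6 + k
q(Z) = √(-4 + Z)
(u(-10) + q(13)) + 138 = ((-6 - 10) + √(-4 + 13)) + 138 = (-16 + √9) + 138 = (-16 + 3) + 138 = -13 + 138 = 125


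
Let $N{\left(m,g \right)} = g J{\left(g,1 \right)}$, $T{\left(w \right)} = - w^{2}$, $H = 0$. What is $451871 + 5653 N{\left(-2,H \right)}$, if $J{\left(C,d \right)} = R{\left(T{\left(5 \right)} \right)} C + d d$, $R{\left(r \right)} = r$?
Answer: $451871$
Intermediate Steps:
$J{\left(C,d \right)} = d^{2} - 25 C$ ($J{\left(C,d \right)} = - 5^{2} C + d d = \left(-1\right) 25 C + d^{2} = - 25 C + d^{2} = d^{2} - 25 C$)
$N{\left(m,g \right)} = g \left(1 - 25 g\right)$ ($N{\left(m,g \right)} = g \left(1^{2} - 25 g\right) = g \left(1 - 25 g\right)$)
$451871 + 5653 N{\left(-2,H \right)} = 451871 + 5653 \cdot 0 \left(1 - 0\right) = 451871 + 5653 \cdot 0 \left(1 + 0\right) = 451871 + 5653 \cdot 0 \cdot 1 = 451871 + 5653 \cdot 0 = 451871 + 0 = 451871$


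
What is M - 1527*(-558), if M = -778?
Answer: 851288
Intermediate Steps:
M - 1527*(-558) = -778 - 1527*(-558) = -778 + 852066 = 851288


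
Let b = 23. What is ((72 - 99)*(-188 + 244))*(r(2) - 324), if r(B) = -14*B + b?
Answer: 497448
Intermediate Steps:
r(B) = 23 - 14*B (r(B) = -14*B + 23 = 23 - 14*B)
((72 - 99)*(-188 + 244))*(r(2) - 324) = ((72 - 99)*(-188 + 244))*((23 - 14*2) - 324) = (-27*56)*((23 - 28) - 324) = -1512*(-5 - 324) = -1512*(-329) = 497448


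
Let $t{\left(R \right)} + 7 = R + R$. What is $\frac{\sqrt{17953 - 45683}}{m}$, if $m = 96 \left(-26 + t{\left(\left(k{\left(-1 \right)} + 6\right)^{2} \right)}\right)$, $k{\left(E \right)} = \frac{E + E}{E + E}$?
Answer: $\frac{i \sqrt{27730}}{6240} \approx 0.026686 i$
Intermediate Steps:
$k{\left(E \right)} = 1$ ($k{\left(E \right)} = \frac{2 E}{2 E} = 2 E \frac{1}{2 E} = 1$)
$t{\left(R \right)} = -7 + 2 R$ ($t{\left(R \right)} = -7 + \left(R + R\right) = -7 + 2 R$)
$m = 6240$ ($m = 96 \left(-26 - \left(7 - 2 \left(1 + 6\right)^{2}\right)\right) = 96 \left(-26 - \left(7 - 2 \cdot 7^{2}\right)\right) = 96 \left(-26 + \left(-7 + 2 \cdot 49\right)\right) = 96 \left(-26 + \left(-7 + 98\right)\right) = 96 \left(-26 + 91\right) = 96 \cdot 65 = 6240$)
$\frac{\sqrt{17953 - 45683}}{m} = \frac{\sqrt{17953 - 45683}}{6240} = \sqrt{-27730} \cdot \frac{1}{6240} = i \sqrt{27730} \cdot \frac{1}{6240} = \frac{i \sqrt{27730}}{6240}$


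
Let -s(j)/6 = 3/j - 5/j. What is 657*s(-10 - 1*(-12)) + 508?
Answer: 4450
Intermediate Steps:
s(j) = 12/j (s(j) = -6*(3/j - 5/j) = -(-12)/j = 12/j)
657*s(-10 - 1*(-12)) + 508 = 657*(12/(-10 - 1*(-12))) + 508 = 657*(12/(-10 + 12)) + 508 = 657*(12/2) + 508 = 657*(12*(½)) + 508 = 657*6 + 508 = 3942 + 508 = 4450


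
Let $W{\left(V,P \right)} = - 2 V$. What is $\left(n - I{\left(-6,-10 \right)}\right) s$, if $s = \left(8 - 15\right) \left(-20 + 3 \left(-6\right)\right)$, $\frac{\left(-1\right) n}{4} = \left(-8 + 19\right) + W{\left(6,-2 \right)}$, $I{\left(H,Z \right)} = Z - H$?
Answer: $2128$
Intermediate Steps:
$n = 4$ ($n = - 4 \left(\left(-8 + 19\right) - 12\right) = - 4 \left(11 - 12\right) = \left(-4\right) \left(-1\right) = 4$)
$s = 266$ ($s = - 7 \left(-20 - 18\right) = \left(-7\right) \left(-38\right) = 266$)
$\left(n - I{\left(-6,-10 \right)}\right) s = \left(4 - \left(-10 - -6\right)\right) 266 = \left(4 - \left(-10 + 6\right)\right) 266 = \left(4 - -4\right) 266 = \left(4 + 4\right) 266 = 8 \cdot 266 = 2128$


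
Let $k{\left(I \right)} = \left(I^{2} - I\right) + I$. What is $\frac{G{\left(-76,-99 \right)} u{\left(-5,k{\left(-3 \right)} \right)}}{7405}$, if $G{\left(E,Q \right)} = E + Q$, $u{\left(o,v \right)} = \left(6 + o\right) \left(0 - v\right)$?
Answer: $\frac{315}{1481} \approx 0.21269$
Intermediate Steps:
$k{\left(I \right)} = I^{2}$
$u{\left(o,v \right)} = - v \left(6 + o\right)$ ($u{\left(o,v \right)} = \left(6 + o\right) \left(- v\right) = - v \left(6 + o\right)$)
$\frac{G{\left(-76,-99 \right)} u{\left(-5,k{\left(-3 \right)} \right)}}{7405} = \frac{\left(-76 - 99\right) \left(- \left(-3\right)^{2} \left(6 - 5\right)\right)}{7405} = - 175 \left(\left(-1\right) 9 \cdot 1\right) \frac{1}{7405} = \left(-175\right) \left(-9\right) \frac{1}{7405} = 1575 \cdot \frac{1}{7405} = \frac{315}{1481}$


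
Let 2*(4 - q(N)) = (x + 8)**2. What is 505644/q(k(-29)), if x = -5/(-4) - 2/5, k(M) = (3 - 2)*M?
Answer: -404515200/28129 ≈ -14381.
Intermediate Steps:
k(M) = M (k(M) = 1*M = M)
x = 17/20 (x = -5*(-1/4) - 2*1/5 = 5/4 - 2/5 = 17/20 ≈ 0.85000)
q(N) = -28129/800 (q(N) = 4 - (17/20 + 8)**2/2 = 4 - (177/20)**2/2 = 4 - 1/2*31329/400 = 4 - 31329/800 = -28129/800)
505644/q(k(-29)) = 505644/(-28129/800) = 505644*(-800/28129) = -404515200/28129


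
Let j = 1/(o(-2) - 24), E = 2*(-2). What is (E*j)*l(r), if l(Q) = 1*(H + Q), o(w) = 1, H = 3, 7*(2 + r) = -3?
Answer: 16/161 ≈ 0.099379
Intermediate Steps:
r = -17/7 (r = -2 + (1/7)*(-3) = -2 - 3/7 = -17/7 ≈ -2.4286)
E = -4
l(Q) = 3 + Q (l(Q) = 1*(3 + Q) = 3 + Q)
j = -1/23 (j = 1/(1 - 24) = 1/(-23) = -1/23 ≈ -0.043478)
(E*j)*l(r) = (-4*(-1/23))*(3 - 17/7) = (4/23)*(4/7) = 16/161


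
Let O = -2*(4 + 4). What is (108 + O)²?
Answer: 8464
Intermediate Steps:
O = -16 (O = -2*8 = -16)
(108 + O)² = (108 - 16)² = 92² = 8464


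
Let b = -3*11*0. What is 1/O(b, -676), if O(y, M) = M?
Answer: -1/676 ≈ -0.0014793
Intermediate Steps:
b = 0 (b = -33*0 = 0)
1/O(b, -676) = 1/(-676) = -1/676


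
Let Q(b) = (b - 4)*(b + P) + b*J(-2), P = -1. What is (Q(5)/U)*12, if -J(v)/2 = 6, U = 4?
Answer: -168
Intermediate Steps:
J(v) = -12 (J(v) = -2*6 = -12)
Q(b) = -12*b + (-1 + b)*(-4 + b) (Q(b) = (b - 4)*(b - 1) + b*(-12) = (-4 + b)*(-1 + b) - 12*b = (-1 + b)*(-4 + b) - 12*b = -12*b + (-1 + b)*(-4 + b))
(Q(5)/U)*12 = ((4 + 5**2 - 17*5)/4)*12 = ((4 + 25 - 85)/4)*12 = ((1/4)*(-56))*12 = -14*12 = -168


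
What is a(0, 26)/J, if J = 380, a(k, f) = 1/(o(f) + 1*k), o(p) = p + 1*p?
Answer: 1/19760 ≈ 5.0607e-5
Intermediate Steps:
o(p) = 2*p (o(p) = p + p = 2*p)
a(k, f) = 1/(k + 2*f) (a(k, f) = 1/(2*f + 1*k) = 1/(2*f + k) = 1/(k + 2*f))
a(0, 26)/J = 1/((0 + 2*26)*380) = (1/380)/(0 + 52) = (1/380)/52 = (1/52)*(1/380) = 1/19760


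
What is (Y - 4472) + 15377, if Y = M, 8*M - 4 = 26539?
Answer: 113783/8 ≈ 14223.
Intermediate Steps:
M = 26543/8 (M = 1/2 + (1/8)*26539 = 1/2 + 26539/8 = 26543/8 ≈ 3317.9)
Y = 26543/8 ≈ 3317.9
(Y - 4472) + 15377 = (26543/8 - 4472) + 15377 = -9233/8 + 15377 = 113783/8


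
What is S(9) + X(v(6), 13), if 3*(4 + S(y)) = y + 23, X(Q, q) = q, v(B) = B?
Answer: 59/3 ≈ 19.667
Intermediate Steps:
S(y) = 11/3 + y/3 (S(y) = -4 + (y + 23)/3 = -4 + (23 + y)/3 = -4 + (23/3 + y/3) = 11/3 + y/3)
S(9) + X(v(6), 13) = (11/3 + (⅓)*9) + 13 = (11/3 + 3) + 13 = 20/3 + 13 = 59/3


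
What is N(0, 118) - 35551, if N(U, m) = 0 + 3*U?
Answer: -35551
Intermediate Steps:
N(U, m) = 3*U
N(0, 118) - 35551 = 3*0 - 35551 = 0 - 35551 = -35551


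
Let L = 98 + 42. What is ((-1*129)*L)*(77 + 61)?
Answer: -2492280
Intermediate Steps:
L = 140
((-1*129)*L)*(77 + 61) = (-1*129*140)*(77 + 61) = -129*140*138 = -18060*138 = -2492280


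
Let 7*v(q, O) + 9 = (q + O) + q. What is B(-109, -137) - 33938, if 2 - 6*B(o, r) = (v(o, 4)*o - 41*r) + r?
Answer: -1488049/42 ≈ -35430.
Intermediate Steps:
v(q, O) = -9/7 + O/7 + 2*q/7 (v(q, O) = -9/7 + ((q + O) + q)/7 = -9/7 + ((O + q) + q)/7 = -9/7 + (O + 2*q)/7 = -9/7 + (O/7 + 2*q/7) = -9/7 + O/7 + 2*q/7)
B(o, r) = 1/3 + 20*r/3 - o*(-5/7 + 2*o/7)/6 (B(o, r) = 1/3 - (((-9/7 + (1/7)*4 + 2*o/7)*o - 41*r) + r)/6 = 1/3 - (((-9/7 + 4/7 + 2*o/7)*o - 41*r) + r)/6 = 1/3 - (((-5/7 + 2*o/7)*o - 41*r) + r)/6 = 1/3 - ((o*(-5/7 + 2*o/7) - 41*r) + r)/6 = 1/3 - ((-41*r + o*(-5/7 + 2*o/7)) + r)/6 = 1/3 - (-40*r + o*(-5/7 + 2*o/7))/6 = 1/3 + (20*r/3 - o*(-5/7 + 2*o/7)/6) = 1/3 + 20*r/3 - o*(-5/7 + 2*o/7)/6)
B(-109, -137) - 33938 = (1/3 + (20/3)*(-137) - 1/42*(-109)*(-5 + 2*(-109))) - 33938 = (1/3 - 2740/3 - 1/42*(-109)*(-5 - 218)) - 33938 = (1/3 - 2740/3 - 1/42*(-109)*(-223)) - 33938 = (1/3 - 2740/3 - 24307/42) - 33938 = -62653/42 - 33938 = -1488049/42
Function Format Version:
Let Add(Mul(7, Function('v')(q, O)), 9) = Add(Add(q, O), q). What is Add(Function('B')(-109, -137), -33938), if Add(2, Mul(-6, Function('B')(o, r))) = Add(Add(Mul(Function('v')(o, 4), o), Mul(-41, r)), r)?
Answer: Rational(-1488049, 42) ≈ -35430.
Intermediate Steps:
Function('v')(q, O) = Add(Rational(-9, 7), Mul(Rational(1, 7), O), Mul(Rational(2, 7), q)) (Function('v')(q, O) = Add(Rational(-9, 7), Mul(Rational(1, 7), Add(Add(q, O), q))) = Add(Rational(-9, 7), Mul(Rational(1, 7), Add(Add(O, q), q))) = Add(Rational(-9, 7), Mul(Rational(1, 7), Add(O, Mul(2, q)))) = Add(Rational(-9, 7), Add(Mul(Rational(1, 7), O), Mul(Rational(2, 7), q))) = Add(Rational(-9, 7), Mul(Rational(1, 7), O), Mul(Rational(2, 7), q)))
Function('B')(o, r) = Add(Rational(1, 3), Mul(Rational(20, 3), r), Mul(Rational(-1, 6), o, Add(Rational(-5, 7), Mul(Rational(2, 7), o)))) (Function('B')(o, r) = Add(Rational(1, 3), Mul(Rational(-1, 6), Add(Add(Mul(Add(Rational(-9, 7), Mul(Rational(1, 7), 4), Mul(Rational(2, 7), o)), o), Mul(-41, r)), r))) = Add(Rational(1, 3), Mul(Rational(-1, 6), Add(Add(Mul(Add(Rational(-9, 7), Rational(4, 7), Mul(Rational(2, 7), o)), o), Mul(-41, r)), r))) = Add(Rational(1, 3), Mul(Rational(-1, 6), Add(Add(Mul(Add(Rational(-5, 7), Mul(Rational(2, 7), o)), o), Mul(-41, r)), r))) = Add(Rational(1, 3), Mul(Rational(-1, 6), Add(Add(Mul(o, Add(Rational(-5, 7), Mul(Rational(2, 7), o))), Mul(-41, r)), r))) = Add(Rational(1, 3), Mul(Rational(-1, 6), Add(Add(Mul(-41, r), Mul(o, Add(Rational(-5, 7), Mul(Rational(2, 7), o)))), r))) = Add(Rational(1, 3), Mul(Rational(-1, 6), Add(Mul(-40, r), Mul(o, Add(Rational(-5, 7), Mul(Rational(2, 7), o)))))) = Add(Rational(1, 3), Add(Mul(Rational(20, 3), r), Mul(Rational(-1, 6), o, Add(Rational(-5, 7), Mul(Rational(2, 7), o))))) = Add(Rational(1, 3), Mul(Rational(20, 3), r), Mul(Rational(-1, 6), o, Add(Rational(-5, 7), Mul(Rational(2, 7), o)))))
Add(Function('B')(-109, -137), -33938) = Add(Add(Rational(1, 3), Mul(Rational(20, 3), -137), Mul(Rational(-1, 42), -109, Add(-5, Mul(2, -109)))), -33938) = Add(Add(Rational(1, 3), Rational(-2740, 3), Mul(Rational(-1, 42), -109, Add(-5, -218))), -33938) = Add(Add(Rational(1, 3), Rational(-2740, 3), Mul(Rational(-1, 42), -109, -223)), -33938) = Add(Add(Rational(1, 3), Rational(-2740, 3), Rational(-24307, 42)), -33938) = Add(Rational(-62653, 42), -33938) = Rational(-1488049, 42)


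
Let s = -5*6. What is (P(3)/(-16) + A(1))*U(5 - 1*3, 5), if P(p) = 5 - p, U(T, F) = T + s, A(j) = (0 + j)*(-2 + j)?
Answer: 63/2 ≈ 31.500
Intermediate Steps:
s = -30
A(j) = j*(-2 + j)
U(T, F) = -30 + T (U(T, F) = T - 30 = -30 + T)
(P(3)/(-16) + A(1))*U(5 - 1*3, 5) = ((5 - 1*3)/(-16) + 1*(-2 + 1))*(-30 + (5 - 1*3)) = ((5 - 3)*(-1/16) + 1*(-1))*(-30 + (5 - 3)) = (2*(-1/16) - 1)*(-30 + 2) = (-⅛ - 1)*(-28) = -9/8*(-28) = 63/2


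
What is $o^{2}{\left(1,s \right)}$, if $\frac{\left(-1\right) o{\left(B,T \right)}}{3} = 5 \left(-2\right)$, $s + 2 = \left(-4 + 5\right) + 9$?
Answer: $900$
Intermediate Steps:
$s = 8$ ($s = -2 + \left(\left(-4 + 5\right) + 9\right) = -2 + \left(1 + 9\right) = -2 + 10 = 8$)
$o{\left(B,T \right)} = 30$ ($o{\left(B,T \right)} = - 3 \cdot 5 \left(-2\right) = \left(-3\right) \left(-10\right) = 30$)
$o^{2}{\left(1,s \right)} = 30^{2} = 900$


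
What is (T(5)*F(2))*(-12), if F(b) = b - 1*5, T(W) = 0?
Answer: 0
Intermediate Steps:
F(b) = -5 + b (F(b) = b - 5 = -5 + b)
(T(5)*F(2))*(-12) = (0*(-5 + 2))*(-12) = (0*(-3))*(-12) = 0*(-12) = 0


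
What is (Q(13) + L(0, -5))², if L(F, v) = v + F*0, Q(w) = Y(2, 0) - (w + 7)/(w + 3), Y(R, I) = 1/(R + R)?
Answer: 36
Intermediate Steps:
Y(R, I) = 1/(2*R)
Q(w) = ¼ - (7 + w)/(3 + w) (Q(w) = (½)/2 - (w + 7)/(w + 3) = (½)*(½) - (7 + w)/(3 + w) = ¼ - (7 + w)/(3 + w))
L(F, v) = v (L(F, v) = v + 0 = v)
(Q(13) + L(0, -5))² = ((-25 - 3*13)/(4*(3 + 13)) - 5)² = ((¼)*(-25 - 39)/16 - 5)² = ((¼)*(1/16)*(-64) - 5)² = (-1 - 5)² = (-6)² = 36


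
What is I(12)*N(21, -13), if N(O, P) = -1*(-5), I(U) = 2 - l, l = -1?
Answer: 15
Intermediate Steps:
I(U) = 3 (I(U) = 2 - 1*(-1) = 2 + 1 = 3)
N(O, P) = 5
I(12)*N(21, -13) = 3*5 = 15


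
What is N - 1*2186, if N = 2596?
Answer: 410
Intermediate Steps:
N - 1*2186 = 2596 - 1*2186 = 2596 - 2186 = 410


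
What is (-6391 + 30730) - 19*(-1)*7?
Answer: 24472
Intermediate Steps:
(-6391 + 30730) - 19*(-1)*7 = 24339 + 19*7 = 24339 + 133 = 24472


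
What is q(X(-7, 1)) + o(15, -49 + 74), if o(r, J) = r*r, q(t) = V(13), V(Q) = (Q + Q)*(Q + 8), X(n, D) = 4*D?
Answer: 771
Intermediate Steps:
V(Q) = 2*Q*(8 + Q) (V(Q) = (2*Q)*(8 + Q) = 2*Q*(8 + Q))
q(t) = 546 (q(t) = 2*13*(8 + 13) = 2*13*21 = 546)
o(r, J) = r²
q(X(-7, 1)) + o(15, -49 + 74) = 546 + 15² = 546 + 225 = 771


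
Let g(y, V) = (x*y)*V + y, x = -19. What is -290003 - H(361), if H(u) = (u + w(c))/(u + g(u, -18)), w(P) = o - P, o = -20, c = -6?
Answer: -36013732899/124184 ≈ -2.9000e+5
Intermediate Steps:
w(P) = -20 - P
g(y, V) = y - 19*V*y (g(y, V) = (-19*y)*V + y = -19*V*y + y = y - 19*V*y)
H(u) = (-14 + u)/(344*u) (H(u) = (u + (-20 - 1*(-6)))/(u + u*(1 - 19*(-18))) = (u + (-20 + 6))/(u + u*(1 + 342)) = (u - 14)/(u + u*343) = (-14 + u)/(u + 343*u) = (-14 + u)/((344*u)) = (-14 + u)*(1/(344*u)) = (-14 + u)/(344*u))
-290003 - H(361) = -290003 - (-14 + 361)/(344*361) = -290003 - 347/(344*361) = -290003 - 1*347/124184 = -290003 - 347/124184 = -36013732899/124184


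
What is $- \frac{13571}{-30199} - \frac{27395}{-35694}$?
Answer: $\frac{1311704879}{1077923106} \approx 1.2169$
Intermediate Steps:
$- \frac{13571}{-30199} - \frac{27395}{-35694} = \left(-13571\right) \left(- \frac{1}{30199}\right) - - \frac{27395}{35694} = \frac{13571}{30199} + \frac{27395}{35694} = \frac{1311704879}{1077923106}$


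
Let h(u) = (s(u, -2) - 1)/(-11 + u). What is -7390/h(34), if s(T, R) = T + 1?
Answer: -84985/17 ≈ -4999.1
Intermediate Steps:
s(T, R) = 1 + T
h(u) = u/(-11 + u) (h(u) = ((1 + u) - 1)/(-11 + u) = u/(-11 + u))
-7390/h(34) = -7390/(34/(-11 + 34)) = -7390/(34/23) = -7390/(34*(1/23)) = -7390/34/23 = -7390*23/34 = -84985/17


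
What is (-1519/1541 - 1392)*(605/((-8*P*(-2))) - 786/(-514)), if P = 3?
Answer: -374255994259/19009776 ≈ -19688.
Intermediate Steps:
(-1519/1541 - 1392)*(605/((-8*P*(-2))) - 786/(-514)) = (-1519/1541 - 1392)*(605/((-8*3*(-2))) - 786/(-514)) = (-1519*1/1541 - 1392)*(605/((-24*(-2))) - 786*(-1/514)) = (-1519/1541 - 1392)*(605/48 + 393/257) = -2146591*(605*(1/48) + 393/257)/1541 = -2146591*(605/48 + 393/257)/1541 = -2146591/1541*174349/12336 = -374255994259/19009776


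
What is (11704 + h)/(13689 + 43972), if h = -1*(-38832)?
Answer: 50536/57661 ≈ 0.87643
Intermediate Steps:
h = 38832
(11704 + h)/(13689 + 43972) = (11704 + 38832)/(13689 + 43972) = 50536/57661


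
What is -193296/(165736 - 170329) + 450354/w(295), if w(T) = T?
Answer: 708499414/451645 ≈ 1568.7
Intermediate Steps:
-193296/(165736 - 170329) + 450354/w(295) = -193296/(165736 - 170329) + 450354/295 = -193296/(-4593) + 450354*(1/295) = -193296*(-1/4593) + 450354/295 = 64432/1531 + 450354/295 = 708499414/451645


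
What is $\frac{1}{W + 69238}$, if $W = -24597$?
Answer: $\frac{1}{44641} \approx 2.2401 \cdot 10^{-5}$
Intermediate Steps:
$\frac{1}{W + 69238} = \frac{1}{-24597 + 69238} = \frac{1}{44641}$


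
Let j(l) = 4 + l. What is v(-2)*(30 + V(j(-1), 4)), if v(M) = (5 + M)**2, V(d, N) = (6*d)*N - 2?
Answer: 900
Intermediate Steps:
V(d, N) = -2 + 6*N*d (V(d, N) = 6*N*d - 2 = -2 + 6*N*d)
v(-2)*(30 + V(j(-1), 4)) = (5 - 2)**2*(30 + (-2 + 6*4*(4 - 1))) = 3**2*(30 + (-2 + 6*4*3)) = 9*(30 + (-2 + 72)) = 9*(30 + 70) = 9*100 = 900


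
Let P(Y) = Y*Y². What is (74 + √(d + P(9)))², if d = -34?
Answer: (74 + √695)² ≈ 10073.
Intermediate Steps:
P(Y) = Y³
(74 + √(d + P(9)))² = (74 + √(-34 + 9³))² = (74 + √(-34 + 729))² = (74 + √695)²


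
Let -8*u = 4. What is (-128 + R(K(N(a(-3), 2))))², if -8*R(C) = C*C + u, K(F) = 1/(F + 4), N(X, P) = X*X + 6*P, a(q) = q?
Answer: 1636805508129/100000000 ≈ 16368.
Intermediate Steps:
N(X, P) = X² + 6*P
u = -½ (u = -⅛*4 = -½ ≈ -0.50000)
K(F) = 1/(4 + F)
R(C) = 1/16 - C²/8 (R(C) = -(C*C - ½)/8 = -(C² - ½)/8 = -(-½ + C²)/8 = 1/16 - C²/8)
(-128 + R(K(N(a(-3), 2))))² = (-128 + (1/16 - 1/(8*(4 + ((-3)² + 6*2))²)))² = (-128 + (1/16 - 1/(8*(4 + (9 + 12))²)))² = (-128 + (1/16 - 1/(8*(4 + 21)²)))² = (-128 + (1/16 - (1/25)²/8))² = (-128 + (1/16 - ⅛*1/625))² = (-128 + (1/16 - 1/5000))² = (-128 + 623/10000)² = (-1279377/10000)² = 1636805508129/100000000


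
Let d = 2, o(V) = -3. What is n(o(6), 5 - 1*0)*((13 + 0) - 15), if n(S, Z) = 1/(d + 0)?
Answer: -1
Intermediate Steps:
n(S, Z) = ½ (n(S, Z) = 1/(2 + 0) = 1/2 = ½)
n(o(6), 5 - 1*0)*((13 + 0) - 15) = ((13 + 0) - 15)/2 = (13 - 15)/2 = (½)*(-2) = -1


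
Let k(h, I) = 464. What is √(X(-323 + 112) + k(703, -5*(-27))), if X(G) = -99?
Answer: √365 ≈ 19.105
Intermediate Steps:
√(X(-323 + 112) + k(703, -5*(-27))) = √(-99 + 464) = √365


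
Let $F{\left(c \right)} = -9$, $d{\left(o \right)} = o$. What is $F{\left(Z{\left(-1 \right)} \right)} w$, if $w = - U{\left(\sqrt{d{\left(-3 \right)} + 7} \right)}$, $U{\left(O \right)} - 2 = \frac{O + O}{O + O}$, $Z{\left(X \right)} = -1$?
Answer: $27$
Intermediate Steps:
$U{\left(O \right)} = 3$ ($U{\left(O \right)} = 2 + \frac{O + O}{O + O} = 2 + \frac{2 O}{2 O} = 2 + 2 O \frac{1}{2 O} = 2 + 1 = 3$)
$w = -3$ ($w = \left(-1\right) 3 = -3$)
$F{\left(Z{\left(-1 \right)} \right)} w = \left(-9\right) \left(-3\right) = 27$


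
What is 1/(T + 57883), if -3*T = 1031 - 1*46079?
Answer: 1/72899 ≈ 1.3718e-5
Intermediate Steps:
T = 15016 (T = -(1031 - 1*46079)/3 = -(1031 - 46079)/3 = -⅓*(-45048) = 15016)
1/(T + 57883) = 1/(15016 + 57883) = 1/72899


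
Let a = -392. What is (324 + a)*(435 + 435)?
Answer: -59160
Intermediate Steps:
(324 + a)*(435 + 435) = (324 - 392)*(435 + 435) = -68*870 = -59160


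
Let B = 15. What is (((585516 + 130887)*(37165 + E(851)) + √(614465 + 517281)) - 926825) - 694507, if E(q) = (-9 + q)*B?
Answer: 35671666053 + √1131746 ≈ 3.5672e+10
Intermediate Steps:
E(q) = -135 + 15*q (E(q) = (-9 + q)*15 = -135 + 15*q)
(((585516 + 130887)*(37165 + E(851)) + √(614465 + 517281)) - 926825) - 694507 = (((585516 + 130887)*(37165 + (-135 + 15*851)) + √(614465 + 517281)) - 926825) - 694507 = ((716403*(37165 + (-135 + 12765)) + √1131746) - 926825) - 694507 = ((716403*(37165 + 12630) + √1131746) - 926825) - 694507 = ((716403*49795 + √1131746) - 926825) - 694507 = ((35673287385 + √1131746) - 926825) - 694507 = (35672360560 + √1131746) - 694507 = 35671666053 + √1131746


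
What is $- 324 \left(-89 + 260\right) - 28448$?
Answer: $-83852$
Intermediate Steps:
$- 324 \left(-89 + 260\right) - 28448 = \left(-324\right) 171 - 28448 = -55404 - 28448 = -83852$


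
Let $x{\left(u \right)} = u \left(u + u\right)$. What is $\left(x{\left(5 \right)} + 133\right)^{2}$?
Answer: $33489$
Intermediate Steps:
$x{\left(u \right)} = 2 u^{2}$ ($x{\left(u \right)} = u 2 u = 2 u^{2}$)
$\left(x{\left(5 \right)} + 133\right)^{2} = \left(2 \cdot 5^{2} + 133\right)^{2} = \left(2 \cdot 25 + 133\right)^{2} = \left(50 + 133\right)^{2} = 183^{2} = 33489$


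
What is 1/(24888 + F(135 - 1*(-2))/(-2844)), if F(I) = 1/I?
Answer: 389628/9697061663 ≈ 4.0180e-5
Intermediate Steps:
1/(24888 + F(135 - 1*(-2))/(-2844)) = 1/(24888 + 1/((135 - 1*(-2))*(-2844))) = 1/(24888 - 1/2844/(135 + 2)) = 1/(24888 - 1/2844/137) = 1/(24888 + (1/137)*(-1/2844)) = 1/(24888 - 1/389628) = 1/(9697061663/389628) = 389628/9697061663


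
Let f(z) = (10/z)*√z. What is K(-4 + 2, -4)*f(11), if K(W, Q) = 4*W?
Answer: -80*√11/11 ≈ -24.121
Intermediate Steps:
f(z) = 10/√z
K(-4 + 2, -4)*f(11) = (4*(-4 + 2))*(10/√11) = (4*(-2))*(10*(√11/11)) = -80*√11/11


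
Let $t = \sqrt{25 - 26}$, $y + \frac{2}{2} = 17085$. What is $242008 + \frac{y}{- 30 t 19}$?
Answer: $242008 + \frac{8542 i}{285} \approx 2.4201 \cdot 10^{5} + 29.972 i$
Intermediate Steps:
$y = 17084$ ($y = -1 + 17085 = 17084$)
$t = i$ ($t = \sqrt{-1} = i \approx 1.0 i$)
$242008 + \frac{y}{- 30 t 19} = 242008 + \frac{17084}{- 30 i 19} = 242008 + \frac{17084}{\left(-570\right) i} = 242008 + 17084 \frac{i}{570} = 242008 + \frac{8542 i}{285}$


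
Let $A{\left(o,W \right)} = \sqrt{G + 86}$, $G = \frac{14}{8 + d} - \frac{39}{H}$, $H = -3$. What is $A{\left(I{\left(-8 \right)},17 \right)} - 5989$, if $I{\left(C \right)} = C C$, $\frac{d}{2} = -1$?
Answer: $-5989 + \frac{4 \sqrt{57}}{3} \approx -5978.9$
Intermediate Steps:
$d = -2$ ($d = 2 \left(-1\right) = -2$)
$I{\left(C \right)} = C^{2}$
$G = \frac{46}{3}$ ($G = \frac{14}{8 - 2} - \frac{39}{-3} = \frac{14}{6} - -13 = 14 \cdot \frac{1}{6} + 13 = \frac{7}{3} + 13 = \frac{46}{3} \approx 15.333$)
$A{\left(o,W \right)} = \frac{4 \sqrt{57}}{3}$ ($A{\left(o,W \right)} = \sqrt{\frac{46}{3} + 86} = \sqrt{\frac{304}{3}} = \frac{4 \sqrt{57}}{3}$)
$A{\left(I{\left(-8 \right)},17 \right)} - 5989 = \frac{4 \sqrt{57}}{3} - 5989 = -5989 + \frac{4 \sqrt{57}}{3}$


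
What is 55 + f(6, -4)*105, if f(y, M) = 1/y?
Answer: 145/2 ≈ 72.500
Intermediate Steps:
f(y, M) = 1/y
55 + f(6, -4)*105 = 55 + 105/6 = 55 + (⅙)*105 = 55 + 35/2 = 145/2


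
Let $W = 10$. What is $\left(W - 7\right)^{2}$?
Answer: $9$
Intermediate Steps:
$\left(W - 7\right)^{2} = \left(10 - 7\right)^{2} = 3^{2} = 9$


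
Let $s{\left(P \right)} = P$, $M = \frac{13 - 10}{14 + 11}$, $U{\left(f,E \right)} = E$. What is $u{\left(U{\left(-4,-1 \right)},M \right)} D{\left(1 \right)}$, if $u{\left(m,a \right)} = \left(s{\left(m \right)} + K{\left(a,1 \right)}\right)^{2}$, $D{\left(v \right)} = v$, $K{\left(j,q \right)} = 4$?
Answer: $9$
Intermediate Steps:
$M = \frac{3}{25} \approx 0.12$
$u{\left(m,a \right)} = \left(4 + m\right)^{2}$ ($u{\left(m,a \right)} = \left(m + 4\right)^{2} = \left(4 + m\right)^{2}$)
$u{\left(U{\left(-4,-1 \right)},M \right)} D{\left(1 \right)} = \left(4 - 1\right)^{2} \cdot 1 = 3^{2} \cdot 1 = 9 \cdot 1 = 9$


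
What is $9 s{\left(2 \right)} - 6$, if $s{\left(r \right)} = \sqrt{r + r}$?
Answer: $12$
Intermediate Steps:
$s{\left(r \right)} = \sqrt{2} \sqrt{r}$ ($s{\left(r \right)} = \sqrt{2 r} = \sqrt{2} \sqrt{r}$)
$9 s{\left(2 \right)} - 6 = 9 \sqrt{2} \sqrt{2} - 6 = 9 \cdot 2 - 6 = 18 - 6 = 12$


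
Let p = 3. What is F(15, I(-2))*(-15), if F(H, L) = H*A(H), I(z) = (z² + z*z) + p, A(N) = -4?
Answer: 900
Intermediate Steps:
I(z) = 3 + 2*z² (I(z) = (z² + z*z) + 3 = (z² + z²) + 3 = 2*z² + 3 = 3 + 2*z²)
F(H, L) = -4*H (F(H, L) = H*(-4) = -4*H)
F(15, I(-2))*(-15) = -4*15*(-15) = -60*(-15) = 900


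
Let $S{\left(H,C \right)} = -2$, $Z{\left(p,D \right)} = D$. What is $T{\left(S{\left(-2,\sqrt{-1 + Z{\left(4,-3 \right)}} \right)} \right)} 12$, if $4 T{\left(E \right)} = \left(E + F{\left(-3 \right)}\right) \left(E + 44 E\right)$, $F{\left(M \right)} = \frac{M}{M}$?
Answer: $270$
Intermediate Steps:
$F{\left(M \right)} = 1$
$T{\left(E \right)} = \frac{45 E \left(1 + E\right)}{4}$ ($T{\left(E \right)} = \frac{\left(E + 1\right) \left(E + 44 E\right)}{4} = \frac{\left(1 + E\right) 45 E}{4} = \frac{45 E \left(1 + E\right)}{4}$)
$T{\left(S{\left(-2,\sqrt{-1 + Z{\left(4,-3 \right)}} \right)} \right)} 12 = \frac{45}{4} \left(-2\right) \left(1 - 2\right) 12 = \frac{45}{4} \left(-2\right) \left(-1\right) 12 = \frac{45}{2} \cdot 12 = 270$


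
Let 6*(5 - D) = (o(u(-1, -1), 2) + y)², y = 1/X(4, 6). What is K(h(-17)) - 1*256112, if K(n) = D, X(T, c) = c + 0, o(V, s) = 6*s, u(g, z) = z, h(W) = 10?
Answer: -55324441/216 ≈ -2.5613e+5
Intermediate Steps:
X(T, c) = c
y = ⅙ (y = 1/6 = ⅙ ≈ 0.16667)
D = -4249/216 (D = 5 - (6*2 + ⅙)²/6 = 5 - (12 + ⅙)²/6 = 5 - (73/6)²/6 = 5 - ⅙*5329/36 = 5 - 5329/216 = -4249/216 ≈ -19.671)
K(n) = -4249/216
K(h(-17)) - 1*256112 = -4249/216 - 1*256112 = -4249/216 - 256112 = -55324441/216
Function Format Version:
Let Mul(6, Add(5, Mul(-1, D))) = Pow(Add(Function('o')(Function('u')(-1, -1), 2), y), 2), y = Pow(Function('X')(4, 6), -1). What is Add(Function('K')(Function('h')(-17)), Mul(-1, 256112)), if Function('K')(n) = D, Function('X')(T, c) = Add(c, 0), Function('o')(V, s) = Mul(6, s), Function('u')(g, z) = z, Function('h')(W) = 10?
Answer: Rational(-55324441, 216) ≈ -2.5613e+5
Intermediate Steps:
Function('X')(T, c) = c
y = Rational(1, 6) (y = Pow(6, -1) = Rational(1, 6) ≈ 0.16667)
D = Rational(-4249, 216) (D = Add(5, Mul(Rational(-1, 6), Pow(Add(Mul(6, 2), Rational(1, 6)), 2))) = Add(5, Mul(Rational(-1, 6), Pow(Add(12, Rational(1, 6)), 2))) = Add(5, Mul(Rational(-1, 6), Pow(Rational(73, 6), 2))) = Add(5, Mul(Rational(-1, 6), Rational(5329, 36))) = Add(5, Rational(-5329, 216)) = Rational(-4249, 216) ≈ -19.671)
Function('K')(n) = Rational(-4249, 216)
Add(Function('K')(Function('h')(-17)), Mul(-1, 256112)) = Add(Rational(-4249, 216), Mul(-1, 256112)) = Add(Rational(-4249, 216), -256112) = Rational(-55324441, 216)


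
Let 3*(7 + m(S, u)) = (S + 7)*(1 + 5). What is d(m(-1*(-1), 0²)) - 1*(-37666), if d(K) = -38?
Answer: 37628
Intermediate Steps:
m(S, u) = 7 + 2*S (m(S, u) = -7 + ((S + 7)*(1 + 5))/3 = -7 + ((7 + S)*6)/3 = -7 + (42 + 6*S)/3 = -7 + (14 + 2*S) = 7 + 2*S)
d(m(-1*(-1), 0²)) - 1*(-37666) = -38 - 1*(-37666) = -38 + 37666 = 37628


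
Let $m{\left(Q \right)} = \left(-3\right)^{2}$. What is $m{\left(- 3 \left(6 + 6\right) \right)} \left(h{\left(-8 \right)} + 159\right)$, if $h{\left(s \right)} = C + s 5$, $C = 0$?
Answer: $1071$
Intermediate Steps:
$m{\left(Q \right)} = 9$
$h{\left(s \right)} = 5 s$ ($h{\left(s \right)} = 0 + s 5 = 0 + 5 s = 5 s$)
$m{\left(- 3 \left(6 + 6\right) \right)} \left(h{\left(-8 \right)} + 159\right) = 9 \left(5 \left(-8\right) + 159\right) = 9 \left(-40 + 159\right) = 9 \cdot 119 = 1071$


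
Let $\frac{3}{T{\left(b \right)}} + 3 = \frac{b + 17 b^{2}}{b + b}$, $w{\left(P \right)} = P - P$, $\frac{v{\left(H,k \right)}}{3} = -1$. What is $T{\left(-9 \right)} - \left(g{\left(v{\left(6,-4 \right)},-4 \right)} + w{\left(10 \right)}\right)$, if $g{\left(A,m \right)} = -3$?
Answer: $\frac{234}{79} \approx 2.962$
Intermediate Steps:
$v{\left(H,k \right)} = -3$ ($v{\left(H,k \right)} = 3 \left(-1\right) = -3$)
$w{\left(P \right)} = 0$
$T{\left(b \right)} = \frac{3}{-3 + \frac{b + 17 b^{2}}{2 b}}$ ($T{\left(b \right)} = \frac{3}{-3 + \frac{b + 17 b^{2}}{b + b}} = \frac{3}{-3 + \frac{b + 17 b^{2}}{2 b}}$)
$T{\left(-9 \right)} - \left(g{\left(v{\left(6,-4 \right)},-4 \right)} + w{\left(10 \right)}\right) = \frac{6}{-5 + 17 \left(-9\right)} - \left(-3 + 0\right) = \frac{6}{-5 - 153} - -3 = \frac{6}{-158} + 3 = 6 \left(- \frac{1}{158}\right) + 3 = - \frac{3}{79} + 3 = \frac{234}{79}$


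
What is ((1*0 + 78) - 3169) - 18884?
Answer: -21975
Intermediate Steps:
((1*0 + 78) - 3169) - 18884 = ((0 + 78) - 3169) - 18884 = (78 - 3169) - 18884 = -3091 - 18884 = -21975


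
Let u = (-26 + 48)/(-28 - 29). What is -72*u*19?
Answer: 528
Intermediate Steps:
u = -22/57 (u = 22/(-57) = 22*(-1/57) = -22/57 ≈ -0.38596)
-72*u*19 = -72*(-22/57)*19 = (528/19)*19 = 528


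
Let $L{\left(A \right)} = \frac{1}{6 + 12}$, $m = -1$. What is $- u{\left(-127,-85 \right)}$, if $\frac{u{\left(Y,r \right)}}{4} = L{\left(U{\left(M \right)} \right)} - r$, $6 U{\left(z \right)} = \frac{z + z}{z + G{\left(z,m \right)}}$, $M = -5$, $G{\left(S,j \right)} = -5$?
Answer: $- \frac{3062}{9} \approx -340.22$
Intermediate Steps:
$U{\left(z \right)} = \frac{z}{3 \left(-5 + z\right)}$ ($U{\left(z \right)} = \frac{\left(z + z\right) \frac{1}{z - 5}}{6} = \frac{2 z \frac{1}{-5 + z}}{6} = \frac{z}{3 \left(-5 + z\right)}$)
$L{\left(A \right)} = \frac{1}{18}$
$u{\left(Y,r \right)} = \frac{2}{9} - 4 r$ ($u{\left(Y,r \right)} = 4 \left(\frac{1}{18} - r\right) = \frac{2}{9} - 4 r$)
$- u{\left(-127,-85 \right)} = - (\frac{2}{9} - -340) = - (\frac{2}{9} + 340) = \left(-1\right) \frac{3062}{9} = - \frac{3062}{9}$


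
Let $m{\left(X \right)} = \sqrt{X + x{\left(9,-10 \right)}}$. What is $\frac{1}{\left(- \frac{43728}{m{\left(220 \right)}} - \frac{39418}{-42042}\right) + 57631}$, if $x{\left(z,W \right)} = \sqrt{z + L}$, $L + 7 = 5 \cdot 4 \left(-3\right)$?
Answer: $\frac{1}{\frac{1211480960}{21021} - \frac{43728}{\sqrt{220 + i \sqrt{58}}}} \approx 1.8286 \cdot 10^{-5} - 1.71 \cdot 10^{-8} i$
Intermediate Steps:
$L = -67$ ($L = -7 + 5 \cdot 4 \left(-3\right) = -7 + 20 \left(-3\right) = -7 - 60 = -67$)
$x{\left(z,W \right)} = \sqrt{-67 + z}$ ($x{\left(z,W \right)} = \sqrt{z - 67} = \sqrt{-67 + z}$)
$m{\left(X \right)} = \sqrt{X + i \sqrt{58}}$ ($m{\left(X \right)} = \sqrt{X + \sqrt{-67 + 9}} = \sqrt{X + \sqrt{-58}} = \sqrt{X + i \sqrt{58}}$)
$\frac{1}{\left(- \frac{43728}{m{\left(220 \right)}} - \frac{39418}{-42042}\right) + 57631} = \frac{1}{\left(- \frac{43728}{\sqrt{220 + i \sqrt{58}}} - \frac{39418}{-42042}\right) + 57631} = \frac{1}{\left(- \frac{43728}{\sqrt{220 + i \sqrt{58}}} - - \frac{19709}{21021}\right) + 57631} = \frac{1}{\left(- \frac{43728}{\sqrt{220 + i \sqrt{58}}} + \frac{19709}{21021}\right) + 57631} = \frac{1}{\left(\frac{19709}{21021} - \frac{43728}{\sqrt{220 + i \sqrt{58}}}\right) + 57631} = \frac{1}{\frac{1211480960}{21021} - \frac{43728}{\sqrt{220 + i \sqrt{58}}}}$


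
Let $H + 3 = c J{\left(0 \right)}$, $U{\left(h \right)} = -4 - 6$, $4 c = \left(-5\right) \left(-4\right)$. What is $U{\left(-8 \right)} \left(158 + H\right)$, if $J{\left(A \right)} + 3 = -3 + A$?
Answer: $-1250$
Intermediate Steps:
$c = 5$ ($c = \frac{\left(-5\right) \left(-4\right)}{4} = \frac{1}{4} \cdot 20 = 5$)
$J{\left(A \right)} = -6 + A$ ($J{\left(A \right)} = -3 + \left(-3 + A\right) = -6 + A$)
$U{\left(h \right)} = -10$ ($U{\left(h \right)} = -4 - 6 = -10$)
$H = -33$ ($H = -3 + 5 \left(-6 + 0\right) = -3 + 5 \left(-6\right) = -3 - 30 = -33$)
$U{\left(-8 \right)} \left(158 + H\right) = - 10 \left(158 - 33\right) = \left(-10\right) 125 = -1250$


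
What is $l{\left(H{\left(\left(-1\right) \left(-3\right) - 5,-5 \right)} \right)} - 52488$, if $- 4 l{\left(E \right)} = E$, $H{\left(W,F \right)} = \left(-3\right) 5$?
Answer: $- \frac{209937}{4} \approx -52484.0$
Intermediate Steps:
$H{\left(W,F \right)} = -15$
$l{\left(E \right)} = - \frac{E}{4}$
$l{\left(H{\left(\left(-1\right) \left(-3\right) - 5,-5 \right)} \right)} - 52488 = \left(- \frac{1}{4}\right) \left(-15\right) - 52488 = \frac{15}{4} - 52488 = - \frac{209937}{4}$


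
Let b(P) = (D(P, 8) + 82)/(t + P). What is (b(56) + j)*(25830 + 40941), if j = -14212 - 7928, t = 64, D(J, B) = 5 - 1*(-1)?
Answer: -7391304873/5 ≈ -1.4783e+9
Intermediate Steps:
D(J, B) = 6 (D(J, B) = 5 + 1 = 6)
j = -22140
b(P) = 88/(64 + P) (b(P) = (6 + 82)/(64 + P) = 88/(64 + P))
(b(56) + j)*(25830 + 40941) = (88/(64 + 56) - 22140)*(25830 + 40941) = (88/120 - 22140)*66771 = (88*(1/120) - 22140)*66771 = (11/15 - 22140)*66771 = -332089/15*66771 = -7391304873/5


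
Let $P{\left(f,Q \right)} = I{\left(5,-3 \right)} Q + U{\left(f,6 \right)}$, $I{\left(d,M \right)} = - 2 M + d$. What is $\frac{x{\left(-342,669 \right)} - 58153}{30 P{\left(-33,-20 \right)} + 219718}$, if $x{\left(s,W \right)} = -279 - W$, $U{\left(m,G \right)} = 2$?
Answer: $- \frac{8443}{30454} \approx -0.27724$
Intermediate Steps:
$I{\left(d,M \right)} = d - 2 M$
$P{\left(f,Q \right)} = 2 + 11 Q$ ($P{\left(f,Q \right)} = \left(5 - -6\right) Q + 2 = \left(5 + 6\right) Q + 2 = 11 Q + 2 = 2 + 11 Q$)
$\frac{x{\left(-342,669 \right)} - 58153}{30 P{\left(-33,-20 \right)} + 219718} = \frac{\left(-279 - 669\right) - 58153}{30 \left(2 + 11 \left(-20\right)\right) + 219718} = \frac{\left(-279 - 669\right) - 58153}{30 \left(2 - 220\right) + 219718} = \frac{-948 - 58153}{30 \left(-218\right) + 219718} = - \frac{59101}{-6540 + 219718} = - \frac{59101}{213178} = \left(-59101\right) \frac{1}{213178} = - \frac{8443}{30454}$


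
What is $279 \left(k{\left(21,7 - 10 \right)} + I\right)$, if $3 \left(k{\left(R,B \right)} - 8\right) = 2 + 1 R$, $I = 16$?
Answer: $8835$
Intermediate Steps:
$k{\left(R,B \right)} = \frac{26}{3} + \frac{R}{3}$ ($k{\left(R,B \right)} = 8 + \frac{2 + 1 R}{3} = 8 + \frac{2 + R}{3} = 8 + \left(\frac{2}{3} + \frac{R}{3}\right) = \frac{26}{3} + \frac{R}{3}$)
$279 \left(k{\left(21,7 - 10 \right)} + I\right) = 279 \left(\left(\frac{26}{3} + \frac{1}{3} \cdot 21\right) + 16\right) = 279 \left(\left(\frac{26}{3} + 7\right) + 16\right) = 279 \left(\frac{47}{3} + 16\right) = 279 \cdot \frac{95}{3} = 8835$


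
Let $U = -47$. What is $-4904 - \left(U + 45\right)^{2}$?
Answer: $-4908$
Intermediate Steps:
$-4904 - \left(U + 45\right)^{2} = -4904 - \left(-47 + 45\right)^{2} = -4904 - \left(-2\right)^{2} = -4904 - 4 = -4908$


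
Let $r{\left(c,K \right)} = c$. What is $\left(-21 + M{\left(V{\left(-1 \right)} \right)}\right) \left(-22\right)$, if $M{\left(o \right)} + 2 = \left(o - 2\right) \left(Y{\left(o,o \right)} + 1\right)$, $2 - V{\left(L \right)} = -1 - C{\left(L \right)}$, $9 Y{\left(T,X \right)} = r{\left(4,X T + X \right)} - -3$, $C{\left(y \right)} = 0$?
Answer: $\frac{4202}{9} \approx 466.89$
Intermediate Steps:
$Y{\left(T,X \right)} = \frac{7}{9}$ ($Y{\left(T,X \right)} = \frac{4 - -3}{9} = \frac{4 + 3}{9} = \frac{1}{9} \cdot 7 = \frac{7}{9}$)
$V{\left(L \right)} = 3$ ($V{\left(L \right)} = 2 - \left(-1 - 0\right) = 2 - \left(-1 + 0\right) = 2 - -1 = 2 + 1 = 3$)
$M{\left(o \right)} = - \frac{50}{9} + \frac{16 o}{9}$ ($M{\left(o \right)} = -2 + \left(o - 2\right) \left(\frac{7}{9} + 1\right) = -2 + \left(-2 + o\right) \frac{16}{9} = -2 + \left(- \frac{32}{9} + \frac{16 o}{9}\right) = - \frac{50}{9} + \frac{16 o}{9}$)
$\left(-21 + M{\left(V{\left(-1 \right)} \right)}\right) \left(-22\right) = \left(-21 + \left(- \frac{50}{9} + \frac{16}{9} \cdot 3\right)\right) \left(-22\right) = \left(-21 + \left(- \frac{50}{9} + \frac{16}{3}\right)\right) \left(-22\right) = \left(-21 - \frac{2}{9}\right) \left(-22\right) = \left(- \frac{191}{9}\right) \left(-22\right) = \frac{4202}{9}$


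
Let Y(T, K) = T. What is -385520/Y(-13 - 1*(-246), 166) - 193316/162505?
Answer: -62693970228/37863665 ≈ -1655.8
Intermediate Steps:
-385520/Y(-13 - 1*(-246), 166) - 193316/162505 = -385520/(-13 - 1*(-246)) - 193316/162505 = -385520/(-13 + 246) - 193316*1/162505 = -385520/233 - 193316/162505 = -62693970228/37863665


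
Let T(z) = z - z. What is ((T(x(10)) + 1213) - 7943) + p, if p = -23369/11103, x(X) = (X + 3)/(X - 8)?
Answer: -74746559/11103 ≈ -6732.1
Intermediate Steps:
x(X) = (3 + X)/(-8 + X)
T(z) = 0
p = -23369/11103 (p = -23369*1/11103 = -23369/11103 ≈ -2.1047)
((T(x(10)) + 1213) - 7943) + p = ((0 + 1213) - 7943) - 23369/11103 = (1213 - 7943) - 23369/11103 = -6730 - 23369/11103 = -74746559/11103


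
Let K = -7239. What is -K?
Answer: 7239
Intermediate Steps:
-K = -1*(-7239) = 7239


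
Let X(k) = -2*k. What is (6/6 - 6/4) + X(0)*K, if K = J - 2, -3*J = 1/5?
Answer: -½ ≈ -0.50000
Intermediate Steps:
J = -1/15 (J = -⅓/5 = -⅓*⅕ = -1/15 ≈ -0.066667)
K = -31/15 (K = -1/15 - 2 = -31/15 ≈ -2.0667)
(6/6 - 6/4) + X(0)*K = (6/6 - 6/4) - 2*0*(-31/15) = (6*(⅙) - 6*¼) + 0*(-31/15) = (1 - 3/2) + 0 = -½ + 0 = -½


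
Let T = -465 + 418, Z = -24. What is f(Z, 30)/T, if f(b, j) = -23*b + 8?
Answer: -560/47 ≈ -11.915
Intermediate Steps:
f(b, j) = 8 - 23*b
T = -47
f(Z, 30)/T = (8 - 23*(-24))/(-47) = (8 + 552)*(-1/47) = 560*(-1/47) = -560/47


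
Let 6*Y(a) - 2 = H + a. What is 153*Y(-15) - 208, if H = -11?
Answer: -820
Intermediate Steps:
Y(a) = -3/2 + a/6 (Y(a) = 1/3 + (-11 + a)/6 = 1/3 + (-11/6 + a/6) = -3/2 + a/6)
153*Y(-15) - 208 = 153*(-3/2 + (1/6)*(-15)) - 208 = 153*(-3/2 - 5/2) - 208 = 153*(-4) - 208 = -612 - 208 = -820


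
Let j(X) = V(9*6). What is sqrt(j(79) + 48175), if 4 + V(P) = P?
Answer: 5*sqrt(1929) ≈ 219.60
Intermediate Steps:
V(P) = -4 + P
j(X) = 50 (j(X) = -4 + 9*6 = -4 + 54 = 50)
sqrt(j(79) + 48175) = sqrt(50 + 48175) = sqrt(48225) = 5*sqrt(1929)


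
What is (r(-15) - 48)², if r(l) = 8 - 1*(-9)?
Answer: 961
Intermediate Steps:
r(l) = 17 (r(l) = 8 + 9 = 17)
(r(-15) - 48)² = (17 - 48)² = (-31)² = 961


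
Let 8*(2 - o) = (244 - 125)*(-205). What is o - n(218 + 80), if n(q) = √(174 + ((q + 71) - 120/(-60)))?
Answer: 24411/8 - √545 ≈ 3028.0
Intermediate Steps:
o = 24411/8 (o = 2 - (244 - 125)*(-205)/8 = 2 - 119*(-205)/8 = 2 - ⅛*(-24395) = 2 + 24395/8 = 24411/8 ≈ 3051.4)
n(q) = √(247 + q) (n(q) = √(174 + ((71 + q) - 120*(-1/60))) = √(174 + ((71 + q) + 2)) = √(174 + (73 + q)) = √(247 + q))
o - n(218 + 80) = 24411/8 - √(247 + (218 + 80)) = 24411/8 - √(247 + 298) = 24411/8 - √545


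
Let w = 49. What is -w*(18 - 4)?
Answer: -686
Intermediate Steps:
-w*(18 - 4) = -49*(18 - 4) = -49*14 = -1*686 = -686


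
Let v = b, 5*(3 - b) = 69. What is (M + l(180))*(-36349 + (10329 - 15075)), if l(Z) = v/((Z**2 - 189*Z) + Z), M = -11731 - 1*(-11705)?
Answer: 85452943/80 ≈ 1.0682e+6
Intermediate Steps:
b = -54/5 (b = 3 - 1/5*69 = 3 - 69/5 = -54/5 ≈ -10.800)
v = -54/5 ≈ -10.800
M = -26 (M = -11731 + 11705 = -26)
l(Z) = -54/(5*(Z**2 - 188*Z)) (l(Z) = -54/(5*((Z**2 - 189*Z) + Z)) = -54/(5*(Z**2 - 188*Z)))
(M + l(180))*(-36349 + (10329 - 15075)) = (-26 - 54/5/(180*(-188 + 180)))*(-36349 + (10329 - 15075)) = (-26 - 54/5*1/180/(-8))*(-36349 - 4746) = (-26 - 54/5*1/180*(-1/8))*(-41095) = (-26 + 3/400)*(-41095) = -10397/400*(-41095) = 85452943/80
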